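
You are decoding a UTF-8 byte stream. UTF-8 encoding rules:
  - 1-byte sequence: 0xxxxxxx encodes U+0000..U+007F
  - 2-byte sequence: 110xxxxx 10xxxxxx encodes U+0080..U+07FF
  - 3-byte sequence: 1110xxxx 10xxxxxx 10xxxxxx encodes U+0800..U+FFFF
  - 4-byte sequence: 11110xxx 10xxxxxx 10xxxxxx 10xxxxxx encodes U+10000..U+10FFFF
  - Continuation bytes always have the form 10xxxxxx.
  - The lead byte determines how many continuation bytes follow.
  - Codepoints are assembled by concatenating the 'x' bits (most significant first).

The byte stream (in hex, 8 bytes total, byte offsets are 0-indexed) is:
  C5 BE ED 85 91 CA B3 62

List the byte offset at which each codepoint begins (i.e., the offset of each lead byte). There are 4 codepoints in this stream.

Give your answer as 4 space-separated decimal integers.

Byte[0]=C5: 2-byte lead, need 1 cont bytes. acc=0x5
Byte[1]=BE: continuation. acc=(acc<<6)|0x3E=0x17E
Completed: cp=U+017E (starts at byte 0)
Byte[2]=ED: 3-byte lead, need 2 cont bytes. acc=0xD
Byte[3]=85: continuation. acc=(acc<<6)|0x05=0x345
Byte[4]=91: continuation. acc=(acc<<6)|0x11=0xD151
Completed: cp=U+D151 (starts at byte 2)
Byte[5]=CA: 2-byte lead, need 1 cont bytes. acc=0xA
Byte[6]=B3: continuation. acc=(acc<<6)|0x33=0x2B3
Completed: cp=U+02B3 (starts at byte 5)
Byte[7]=62: 1-byte ASCII. cp=U+0062

Answer: 0 2 5 7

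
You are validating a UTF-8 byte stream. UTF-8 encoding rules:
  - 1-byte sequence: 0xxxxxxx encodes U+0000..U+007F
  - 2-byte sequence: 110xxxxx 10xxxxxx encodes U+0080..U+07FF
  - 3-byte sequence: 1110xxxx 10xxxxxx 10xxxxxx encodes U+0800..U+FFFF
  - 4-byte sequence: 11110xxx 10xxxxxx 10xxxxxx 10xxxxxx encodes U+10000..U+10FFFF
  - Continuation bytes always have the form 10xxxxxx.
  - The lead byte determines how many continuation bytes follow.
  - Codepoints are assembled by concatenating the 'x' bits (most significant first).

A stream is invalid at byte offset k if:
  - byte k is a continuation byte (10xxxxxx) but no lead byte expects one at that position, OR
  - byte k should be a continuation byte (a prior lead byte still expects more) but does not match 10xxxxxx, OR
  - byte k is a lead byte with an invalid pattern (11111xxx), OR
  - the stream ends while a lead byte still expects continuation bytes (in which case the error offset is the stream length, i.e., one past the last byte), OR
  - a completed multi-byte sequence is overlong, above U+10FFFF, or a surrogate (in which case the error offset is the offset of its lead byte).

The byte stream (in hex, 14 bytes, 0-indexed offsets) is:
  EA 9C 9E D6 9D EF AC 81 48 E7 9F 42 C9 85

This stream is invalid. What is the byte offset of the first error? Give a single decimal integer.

Byte[0]=EA: 3-byte lead, need 2 cont bytes. acc=0xA
Byte[1]=9C: continuation. acc=(acc<<6)|0x1C=0x29C
Byte[2]=9E: continuation. acc=(acc<<6)|0x1E=0xA71E
Completed: cp=U+A71E (starts at byte 0)
Byte[3]=D6: 2-byte lead, need 1 cont bytes. acc=0x16
Byte[4]=9D: continuation. acc=(acc<<6)|0x1D=0x59D
Completed: cp=U+059D (starts at byte 3)
Byte[5]=EF: 3-byte lead, need 2 cont bytes. acc=0xF
Byte[6]=AC: continuation. acc=(acc<<6)|0x2C=0x3EC
Byte[7]=81: continuation. acc=(acc<<6)|0x01=0xFB01
Completed: cp=U+FB01 (starts at byte 5)
Byte[8]=48: 1-byte ASCII. cp=U+0048
Byte[9]=E7: 3-byte lead, need 2 cont bytes. acc=0x7
Byte[10]=9F: continuation. acc=(acc<<6)|0x1F=0x1DF
Byte[11]=42: expected 10xxxxxx continuation. INVALID

Answer: 11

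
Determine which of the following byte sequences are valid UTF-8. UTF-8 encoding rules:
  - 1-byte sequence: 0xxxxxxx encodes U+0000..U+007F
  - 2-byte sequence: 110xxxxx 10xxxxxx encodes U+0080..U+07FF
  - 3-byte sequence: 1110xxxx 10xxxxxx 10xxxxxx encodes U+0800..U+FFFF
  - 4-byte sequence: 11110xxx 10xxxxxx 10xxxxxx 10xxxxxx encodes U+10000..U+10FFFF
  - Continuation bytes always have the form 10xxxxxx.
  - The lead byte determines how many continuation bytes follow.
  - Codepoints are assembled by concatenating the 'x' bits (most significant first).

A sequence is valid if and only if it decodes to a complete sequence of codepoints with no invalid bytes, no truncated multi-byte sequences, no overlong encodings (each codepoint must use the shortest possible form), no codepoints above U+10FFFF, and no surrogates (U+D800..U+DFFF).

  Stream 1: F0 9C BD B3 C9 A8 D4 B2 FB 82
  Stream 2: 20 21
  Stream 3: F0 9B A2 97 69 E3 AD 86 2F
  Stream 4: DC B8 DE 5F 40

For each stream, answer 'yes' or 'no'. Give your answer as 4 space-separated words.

Answer: no yes yes no

Derivation:
Stream 1: error at byte offset 8. INVALID
Stream 2: decodes cleanly. VALID
Stream 3: decodes cleanly. VALID
Stream 4: error at byte offset 3. INVALID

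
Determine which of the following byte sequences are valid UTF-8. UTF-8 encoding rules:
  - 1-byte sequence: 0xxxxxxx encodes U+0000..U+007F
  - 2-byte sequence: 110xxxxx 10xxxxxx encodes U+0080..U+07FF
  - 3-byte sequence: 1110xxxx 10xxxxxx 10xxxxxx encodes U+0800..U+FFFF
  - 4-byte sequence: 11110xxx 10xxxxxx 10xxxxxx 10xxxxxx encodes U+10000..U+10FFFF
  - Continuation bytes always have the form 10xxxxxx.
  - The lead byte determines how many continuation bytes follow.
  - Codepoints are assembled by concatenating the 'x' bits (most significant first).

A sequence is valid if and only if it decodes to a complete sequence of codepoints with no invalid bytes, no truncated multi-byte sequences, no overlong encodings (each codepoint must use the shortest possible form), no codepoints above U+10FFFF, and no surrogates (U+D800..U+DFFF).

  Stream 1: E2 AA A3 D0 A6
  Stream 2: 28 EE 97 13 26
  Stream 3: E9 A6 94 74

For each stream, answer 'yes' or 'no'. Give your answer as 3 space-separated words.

Answer: yes no yes

Derivation:
Stream 1: decodes cleanly. VALID
Stream 2: error at byte offset 3. INVALID
Stream 3: decodes cleanly. VALID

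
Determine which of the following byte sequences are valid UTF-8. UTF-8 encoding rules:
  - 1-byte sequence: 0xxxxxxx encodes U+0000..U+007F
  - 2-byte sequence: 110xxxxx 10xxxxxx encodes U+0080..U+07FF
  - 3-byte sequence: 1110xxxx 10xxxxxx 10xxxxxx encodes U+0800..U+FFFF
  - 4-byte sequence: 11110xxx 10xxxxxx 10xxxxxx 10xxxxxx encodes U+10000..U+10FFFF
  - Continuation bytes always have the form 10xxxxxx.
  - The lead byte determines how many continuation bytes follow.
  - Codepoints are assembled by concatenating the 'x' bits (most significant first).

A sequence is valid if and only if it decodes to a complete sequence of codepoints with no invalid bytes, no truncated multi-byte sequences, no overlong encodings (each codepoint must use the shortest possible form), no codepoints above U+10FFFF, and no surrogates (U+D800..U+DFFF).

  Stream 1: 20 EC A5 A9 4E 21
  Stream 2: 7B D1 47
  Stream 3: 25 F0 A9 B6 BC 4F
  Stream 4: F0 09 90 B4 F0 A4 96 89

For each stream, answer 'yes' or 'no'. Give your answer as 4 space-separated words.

Stream 1: decodes cleanly. VALID
Stream 2: error at byte offset 2. INVALID
Stream 3: decodes cleanly. VALID
Stream 4: error at byte offset 1. INVALID

Answer: yes no yes no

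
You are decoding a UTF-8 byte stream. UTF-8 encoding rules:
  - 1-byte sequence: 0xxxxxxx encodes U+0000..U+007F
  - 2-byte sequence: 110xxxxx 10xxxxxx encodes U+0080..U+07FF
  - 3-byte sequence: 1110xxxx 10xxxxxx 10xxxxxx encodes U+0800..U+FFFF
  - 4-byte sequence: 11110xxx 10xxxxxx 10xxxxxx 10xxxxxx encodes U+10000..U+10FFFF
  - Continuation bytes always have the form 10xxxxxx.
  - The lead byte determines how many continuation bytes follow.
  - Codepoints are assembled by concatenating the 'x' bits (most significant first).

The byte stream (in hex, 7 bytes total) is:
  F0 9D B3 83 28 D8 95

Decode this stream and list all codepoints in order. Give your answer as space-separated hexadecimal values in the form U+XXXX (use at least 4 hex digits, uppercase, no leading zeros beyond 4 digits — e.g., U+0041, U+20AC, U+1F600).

Answer: U+1DCC3 U+0028 U+0615

Derivation:
Byte[0]=F0: 4-byte lead, need 3 cont bytes. acc=0x0
Byte[1]=9D: continuation. acc=(acc<<6)|0x1D=0x1D
Byte[2]=B3: continuation. acc=(acc<<6)|0x33=0x773
Byte[3]=83: continuation. acc=(acc<<6)|0x03=0x1DCC3
Completed: cp=U+1DCC3 (starts at byte 0)
Byte[4]=28: 1-byte ASCII. cp=U+0028
Byte[5]=D8: 2-byte lead, need 1 cont bytes. acc=0x18
Byte[6]=95: continuation. acc=(acc<<6)|0x15=0x615
Completed: cp=U+0615 (starts at byte 5)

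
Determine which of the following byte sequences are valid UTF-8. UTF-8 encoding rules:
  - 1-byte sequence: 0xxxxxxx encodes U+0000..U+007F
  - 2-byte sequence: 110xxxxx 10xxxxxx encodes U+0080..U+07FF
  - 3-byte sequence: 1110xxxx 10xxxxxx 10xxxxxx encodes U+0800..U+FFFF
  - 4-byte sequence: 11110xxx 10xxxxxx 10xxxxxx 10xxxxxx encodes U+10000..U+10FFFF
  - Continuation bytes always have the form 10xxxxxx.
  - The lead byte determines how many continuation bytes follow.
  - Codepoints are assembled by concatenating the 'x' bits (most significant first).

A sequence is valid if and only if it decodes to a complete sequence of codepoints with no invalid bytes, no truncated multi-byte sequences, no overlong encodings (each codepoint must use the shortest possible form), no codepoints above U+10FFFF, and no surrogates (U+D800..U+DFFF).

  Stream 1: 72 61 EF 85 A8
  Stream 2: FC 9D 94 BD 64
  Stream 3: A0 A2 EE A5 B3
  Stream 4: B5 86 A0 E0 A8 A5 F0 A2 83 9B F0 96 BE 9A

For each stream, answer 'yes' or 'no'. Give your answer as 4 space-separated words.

Stream 1: decodes cleanly. VALID
Stream 2: error at byte offset 0. INVALID
Stream 3: error at byte offset 0. INVALID
Stream 4: error at byte offset 0. INVALID

Answer: yes no no no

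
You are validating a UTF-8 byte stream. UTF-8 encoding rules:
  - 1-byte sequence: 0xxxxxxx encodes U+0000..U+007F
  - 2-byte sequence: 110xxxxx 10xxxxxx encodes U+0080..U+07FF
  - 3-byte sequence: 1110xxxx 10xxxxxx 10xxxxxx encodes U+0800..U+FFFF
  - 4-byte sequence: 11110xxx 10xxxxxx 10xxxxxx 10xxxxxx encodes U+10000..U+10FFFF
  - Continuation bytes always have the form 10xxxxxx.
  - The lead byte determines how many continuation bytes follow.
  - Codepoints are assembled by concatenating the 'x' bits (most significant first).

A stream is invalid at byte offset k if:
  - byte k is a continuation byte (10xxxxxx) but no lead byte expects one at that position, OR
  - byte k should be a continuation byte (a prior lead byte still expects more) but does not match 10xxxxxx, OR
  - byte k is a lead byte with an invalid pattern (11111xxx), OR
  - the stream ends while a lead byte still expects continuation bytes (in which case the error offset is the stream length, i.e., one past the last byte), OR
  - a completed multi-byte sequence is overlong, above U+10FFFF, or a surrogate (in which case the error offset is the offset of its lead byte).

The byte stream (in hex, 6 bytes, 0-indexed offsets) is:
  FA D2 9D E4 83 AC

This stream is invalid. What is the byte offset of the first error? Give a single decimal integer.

Answer: 0

Derivation:
Byte[0]=FA: INVALID lead byte (not 0xxx/110x/1110/11110)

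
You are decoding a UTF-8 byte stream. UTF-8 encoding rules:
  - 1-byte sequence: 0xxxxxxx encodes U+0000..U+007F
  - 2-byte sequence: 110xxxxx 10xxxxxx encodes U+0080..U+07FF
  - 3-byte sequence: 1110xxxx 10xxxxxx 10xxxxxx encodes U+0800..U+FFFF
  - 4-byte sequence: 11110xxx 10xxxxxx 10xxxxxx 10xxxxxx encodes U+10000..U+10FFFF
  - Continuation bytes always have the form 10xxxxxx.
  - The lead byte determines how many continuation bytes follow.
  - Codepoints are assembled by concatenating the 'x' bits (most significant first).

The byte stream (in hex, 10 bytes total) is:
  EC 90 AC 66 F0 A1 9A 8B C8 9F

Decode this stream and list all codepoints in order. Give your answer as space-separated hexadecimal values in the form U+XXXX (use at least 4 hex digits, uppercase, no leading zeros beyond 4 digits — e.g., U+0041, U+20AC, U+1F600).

Byte[0]=EC: 3-byte lead, need 2 cont bytes. acc=0xC
Byte[1]=90: continuation. acc=(acc<<6)|0x10=0x310
Byte[2]=AC: continuation. acc=(acc<<6)|0x2C=0xC42C
Completed: cp=U+C42C (starts at byte 0)
Byte[3]=66: 1-byte ASCII. cp=U+0066
Byte[4]=F0: 4-byte lead, need 3 cont bytes. acc=0x0
Byte[5]=A1: continuation. acc=(acc<<6)|0x21=0x21
Byte[6]=9A: continuation. acc=(acc<<6)|0x1A=0x85A
Byte[7]=8B: continuation. acc=(acc<<6)|0x0B=0x2168B
Completed: cp=U+2168B (starts at byte 4)
Byte[8]=C8: 2-byte lead, need 1 cont bytes. acc=0x8
Byte[9]=9F: continuation. acc=(acc<<6)|0x1F=0x21F
Completed: cp=U+021F (starts at byte 8)

Answer: U+C42C U+0066 U+2168B U+021F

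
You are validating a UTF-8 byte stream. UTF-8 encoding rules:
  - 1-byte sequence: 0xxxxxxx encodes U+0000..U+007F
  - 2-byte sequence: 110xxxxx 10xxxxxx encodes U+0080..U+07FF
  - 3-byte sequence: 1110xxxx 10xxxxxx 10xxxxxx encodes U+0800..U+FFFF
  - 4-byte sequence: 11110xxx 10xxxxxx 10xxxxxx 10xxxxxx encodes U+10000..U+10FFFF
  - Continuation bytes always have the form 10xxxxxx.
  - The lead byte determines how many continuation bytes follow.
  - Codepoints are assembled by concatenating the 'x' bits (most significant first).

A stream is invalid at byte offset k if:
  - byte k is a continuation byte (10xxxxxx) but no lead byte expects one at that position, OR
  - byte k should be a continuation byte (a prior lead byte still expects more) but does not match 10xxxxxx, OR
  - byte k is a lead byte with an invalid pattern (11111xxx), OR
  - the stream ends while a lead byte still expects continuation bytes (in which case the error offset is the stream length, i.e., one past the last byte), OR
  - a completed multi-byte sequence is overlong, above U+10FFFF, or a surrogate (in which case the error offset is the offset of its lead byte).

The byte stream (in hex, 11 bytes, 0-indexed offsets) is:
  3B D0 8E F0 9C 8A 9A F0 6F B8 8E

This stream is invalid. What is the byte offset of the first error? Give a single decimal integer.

Answer: 8

Derivation:
Byte[0]=3B: 1-byte ASCII. cp=U+003B
Byte[1]=D0: 2-byte lead, need 1 cont bytes. acc=0x10
Byte[2]=8E: continuation. acc=(acc<<6)|0x0E=0x40E
Completed: cp=U+040E (starts at byte 1)
Byte[3]=F0: 4-byte lead, need 3 cont bytes. acc=0x0
Byte[4]=9C: continuation. acc=(acc<<6)|0x1C=0x1C
Byte[5]=8A: continuation. acc=(acc<<6)|0x0A=0x70A
Byte[6]=9A: continuation. acc=(acc<<6)|0x1A=0x1C29A
Completed: cp=U+1C29A (starts at byte 3)
Byte[7]=F0: 4-byte lead, need 3 cont bytes. acc=0x0
Byte[8]=6F: expected 10xxxxxx continuation. INVALID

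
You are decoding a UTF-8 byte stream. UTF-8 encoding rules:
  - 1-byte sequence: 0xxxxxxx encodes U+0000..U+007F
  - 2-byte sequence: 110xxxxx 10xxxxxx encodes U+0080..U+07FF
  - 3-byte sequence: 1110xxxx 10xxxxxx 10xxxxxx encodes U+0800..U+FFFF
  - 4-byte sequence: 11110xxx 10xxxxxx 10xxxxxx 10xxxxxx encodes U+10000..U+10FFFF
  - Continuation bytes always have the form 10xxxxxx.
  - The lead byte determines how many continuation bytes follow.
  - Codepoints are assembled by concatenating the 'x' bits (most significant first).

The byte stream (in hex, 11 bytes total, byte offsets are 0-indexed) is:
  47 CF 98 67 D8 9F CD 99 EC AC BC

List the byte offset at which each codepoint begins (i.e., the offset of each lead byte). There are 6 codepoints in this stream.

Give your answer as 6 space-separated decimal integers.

Answer: 0 1 3 4 6 8

Derivation:
Byte[0]=47: 1-byte ASCII. cp=U+0047
Byte[1]=CF: 2-byte lead, need 1 cont bytes. acc=0xF
Byte[2]=98: continuation. acc=(acc<<6)|0x18=0x3D8
Completed: cp=U+03D8 (starts at byte 1)
Byte[3]=67: 1-byte ASCII. cp=U+0067
Byte[4]=D8: 2-byte lead, need 1 cont bytes. acc=0x18
Byte[5]=9F: continuation. acc=(acc<<6)|0x1F=0x61F
Completed: cp=U+061F (starts at byte 4)
Byte[6]=CD: 2-byte lead, need 1 cont bytes. acc=0xD
Byte[7]=99: continuation. acc=(acc<<6)|0x19=0x359
Completed: cp=U+0359 (starts at byte 6)
Byte[8]=EC: 3-byte lead, need 2 cont bytes. acc=0xC
Byte[9]=AC: continuation. acc=(acc<<6)|0x2C=0x32C
Byte[10]=BC: continuation. acc=(acc<<6)|0x3C=0xCB3C
Completed: cp=U+CB3C (starts at byte 8)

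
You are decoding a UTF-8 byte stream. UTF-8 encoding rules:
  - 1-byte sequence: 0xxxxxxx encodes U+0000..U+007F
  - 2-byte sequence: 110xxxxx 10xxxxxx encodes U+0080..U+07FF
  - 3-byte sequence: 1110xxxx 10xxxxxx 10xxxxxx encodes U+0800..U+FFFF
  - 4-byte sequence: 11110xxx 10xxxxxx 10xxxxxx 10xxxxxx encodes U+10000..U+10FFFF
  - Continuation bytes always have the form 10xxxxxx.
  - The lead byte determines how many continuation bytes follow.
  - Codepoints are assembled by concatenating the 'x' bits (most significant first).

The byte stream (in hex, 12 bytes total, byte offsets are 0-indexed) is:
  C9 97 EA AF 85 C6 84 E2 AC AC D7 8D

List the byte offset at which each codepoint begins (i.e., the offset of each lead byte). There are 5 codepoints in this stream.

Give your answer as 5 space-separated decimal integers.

Answer: 0 2 5 7 10

Derivation:
Byte[0]=C9: 2-byte lead, need 1 cont bytes. acc=0x9
Byte[1]=97: continuation. acc=(acc<<6)|0x17=0x257
Completed: cp=U+0257 (starts at byte 0)
Byte[2]=EA: 3-byte lead, need 2 cont bytes. acc=0xA
Byte[3]=AF: continuation. acc=(acc<<6)|0x2F=0x2AF
Byte[4]=85: continuation. acc=(acc<<6)|0x05=0xABC5
Completed: cp=U+ABC5 (starts at byte 2)
Byte[5]=C6: 2-byte lead, need 1 cont bytes. acc=0x6
Byte[6]=84: continuation. acc=(acc<<6)|0x04=0x184
Completed: cp=U+0184 (starts at byte 5)
Byte[7]=E2: 3-byte lead, need 2 cont bytes. acc=0x2
Byte[8]=AC: continuation. acc=(acc<<6)|0x2C=0xAC
Byte[9]=AC: continuation. acc=(acc<<6)|0x2C=0x2B2C
Completed: cp=U+2B2C (starts at byte 7)
Byte[10]=D7: 2-byte lead, need 1 cont bytes. acc=0x17
Byte[11]=8D: continuation. acc=(acc<<6)|0x0D=0x5CD
Completed: cp=U+05CD (starts at byte 10)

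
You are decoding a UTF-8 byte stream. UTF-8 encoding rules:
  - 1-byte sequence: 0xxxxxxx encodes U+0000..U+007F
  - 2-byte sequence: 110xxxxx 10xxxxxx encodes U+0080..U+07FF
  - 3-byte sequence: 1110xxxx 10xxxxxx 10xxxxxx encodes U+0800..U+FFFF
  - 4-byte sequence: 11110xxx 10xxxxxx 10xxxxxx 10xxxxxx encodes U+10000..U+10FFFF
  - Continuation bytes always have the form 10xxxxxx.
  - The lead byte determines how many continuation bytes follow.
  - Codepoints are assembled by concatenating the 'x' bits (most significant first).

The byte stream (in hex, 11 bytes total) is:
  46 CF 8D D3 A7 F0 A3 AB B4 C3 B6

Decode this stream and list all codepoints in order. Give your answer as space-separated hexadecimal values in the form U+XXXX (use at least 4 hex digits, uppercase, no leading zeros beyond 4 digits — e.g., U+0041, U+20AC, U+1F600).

Answer: U+0046 U+03CD U+04E7 U+23AF4 U+00F6

Derivation:
Byte[0]=46: 1-byte ASCII. cp=U+0046
Byte[1]=CF: 2-byte lead, need 1 cont bytes. acc=0xF
Byte[2]=8D: continuation. acc=(acc<<6)|0x0D=0x3CD
Completed: cp=U+03CD (starts at byte 1)
Byte[3]=D3: 2-byte lead, need 1 cont bytes. acc=0x13
Byte[4]=A7: continuation. acc=(acc<<6)|0x27=0x4E7
Completed: cp=U+04E7 (starts at byte 3)
Byte[5]=F0: 4-byte lead, need 3 cont bytes. acc=0x0
Byte[6]=A3: continuation. acc=(acc<<6)|0x23=0x23
Byte[7]=AB: continuation. acc=(acc<<6)|0x2B=0x8EB
Byte[8]=B4: continuation. acc=(acc<<6)|0x34=0x23AF4
Completed: cp=U+23AF4 (starts at byte 5)
Byte[9]=C3: 2-byte lead, need 1 cont bytes. acc=0x3
Byte[10]=B6: continuation. acc=(acc<<6)|0x36=0xF6
Completed: cp=U+00F6 (starts at byte 9)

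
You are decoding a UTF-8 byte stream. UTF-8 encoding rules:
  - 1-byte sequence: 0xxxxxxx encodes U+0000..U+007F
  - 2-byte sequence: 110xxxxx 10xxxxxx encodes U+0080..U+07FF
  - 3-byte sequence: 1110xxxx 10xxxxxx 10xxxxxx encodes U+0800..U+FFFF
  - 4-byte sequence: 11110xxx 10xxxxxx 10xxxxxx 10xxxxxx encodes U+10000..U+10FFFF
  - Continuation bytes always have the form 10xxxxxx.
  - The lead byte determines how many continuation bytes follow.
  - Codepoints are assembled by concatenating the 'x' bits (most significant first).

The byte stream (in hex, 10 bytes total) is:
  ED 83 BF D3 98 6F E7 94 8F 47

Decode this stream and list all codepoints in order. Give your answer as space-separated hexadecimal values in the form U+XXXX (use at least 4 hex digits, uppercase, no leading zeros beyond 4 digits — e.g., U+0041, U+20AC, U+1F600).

Answer: U+D0FF U+04D8 U+006F U+750F U+0047

Derivation:
Byte[0]=ED: 3-byte lead, need 2 cont bytes. acc=0xD
Byte[1]=83: continuation. acc=(acc<<6)|0x03=0x343
Byte[2]=BF: continuation. acc=(acc<<6)|0x3F=0xD0FF
Completed: cp=U+D0FF (starts at byte 0)
Byte[3]=D3: 2-byte lead, need 1 cont bytes. acc=0x13
Byte[4]=98: continuation. acc=(acc<<6)|0x18=0x4D8
Completed: cp=U+04D8 (starts at byte 3)
Byte[5]=6F: 1-byte ASCII. cp=U+006F
Byte[6]=E7: 3-byte lead, need 2 cont bytes. acc=0x7
Byte[7]=94: continuation. acc=(acc<<6)|0x14=0x1D4
Byte[8]=8F: continuation. acc=(acc<<6)|0x0F=0x750F
Completed: cp=U+750F (starts at byte 6)
Byte[9]=47: 1-byte ASCII. cp=U+0047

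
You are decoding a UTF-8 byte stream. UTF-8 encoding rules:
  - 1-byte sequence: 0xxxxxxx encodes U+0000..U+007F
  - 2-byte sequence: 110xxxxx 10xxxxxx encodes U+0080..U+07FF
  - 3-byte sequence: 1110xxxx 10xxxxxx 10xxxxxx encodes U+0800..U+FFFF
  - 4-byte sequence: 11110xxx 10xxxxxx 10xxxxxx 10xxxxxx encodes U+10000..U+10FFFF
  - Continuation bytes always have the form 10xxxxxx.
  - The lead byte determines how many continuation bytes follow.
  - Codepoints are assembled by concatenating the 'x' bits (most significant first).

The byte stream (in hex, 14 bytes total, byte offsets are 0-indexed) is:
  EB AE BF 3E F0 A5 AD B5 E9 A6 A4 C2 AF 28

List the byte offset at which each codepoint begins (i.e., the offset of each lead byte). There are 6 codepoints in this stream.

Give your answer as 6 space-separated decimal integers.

Byte[0]=EB: 3-byte lead, need 2 cont bytes. acc=0xB
Byte[1]=AE: continuation. acc=(acc<<6)|0x2E=0x2EE
Byte[2]=BF: continuation. acc=(acc<<6)|0x3F=0xBBBF
Completed: cp=U+BBBF (starts at byte 0)
Byte[3]=3E: 1-byte ASCII. cp=U+003E
Byte[4]=F0: 4-byte lead, need 3 cont bytes. acc=0x0
Byte[5]=A5: continuation. acc=(acc<<6)|0x25=0x25
Byte[6]=AD: continuation. acc=(acc<<6)|0x2D=0x96D
Byte[7]=B5: continuation. acc=(acc<<6)|0x35=0x25B75
Completed: cp=U+25B75 (starts at byte 4)
Byte[8]=E9: 3-byte lead, need 2 cont bytes. acc=0x9
Byte[9]=A6: continuation. acc=(acc<<6)|0x26=0x266
Byte[10]=A4: continuation. acc=(acc<<6)|0x24=0x99A4
Completed: cp=U+99A4 (starts at byte 8)
Byte[11]=C2: 2-byte lead, need 1 cont bytes. acc=0x2
Byte[12]=AF: continuation. acc=(acc<<6)|0x2F=0xAF
Completed: cp=U+00AF (starts at byte 11)
Byte[13]=28: 1-byte ASCII. cp=U+0028

Answer: 0 3 4 8 11 13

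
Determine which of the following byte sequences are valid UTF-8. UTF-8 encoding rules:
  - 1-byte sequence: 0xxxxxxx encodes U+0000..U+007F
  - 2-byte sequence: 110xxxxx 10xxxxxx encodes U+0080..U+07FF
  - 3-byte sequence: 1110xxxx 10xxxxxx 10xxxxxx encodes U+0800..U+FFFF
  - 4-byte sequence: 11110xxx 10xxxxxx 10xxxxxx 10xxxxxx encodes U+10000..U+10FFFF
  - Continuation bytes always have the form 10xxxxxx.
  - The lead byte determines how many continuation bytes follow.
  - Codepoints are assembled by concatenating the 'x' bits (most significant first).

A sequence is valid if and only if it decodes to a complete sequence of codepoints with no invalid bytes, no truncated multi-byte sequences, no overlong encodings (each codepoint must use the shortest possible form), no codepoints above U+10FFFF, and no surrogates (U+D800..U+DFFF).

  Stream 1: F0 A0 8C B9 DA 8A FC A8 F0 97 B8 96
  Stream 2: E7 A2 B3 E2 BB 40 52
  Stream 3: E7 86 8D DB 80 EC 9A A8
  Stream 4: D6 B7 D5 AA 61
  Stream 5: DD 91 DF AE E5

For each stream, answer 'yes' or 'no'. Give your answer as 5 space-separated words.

Answer: no no yes yes no

Derivation:
Stream 1: error at byte offset 6. INVALID
Stream 2: error at byte offset 5. INVALID
Stream 3: decodes cleanly. VALID
Stream 4: decodes cleanly. VALID
Stream 5: error at byte offset 5. INVALID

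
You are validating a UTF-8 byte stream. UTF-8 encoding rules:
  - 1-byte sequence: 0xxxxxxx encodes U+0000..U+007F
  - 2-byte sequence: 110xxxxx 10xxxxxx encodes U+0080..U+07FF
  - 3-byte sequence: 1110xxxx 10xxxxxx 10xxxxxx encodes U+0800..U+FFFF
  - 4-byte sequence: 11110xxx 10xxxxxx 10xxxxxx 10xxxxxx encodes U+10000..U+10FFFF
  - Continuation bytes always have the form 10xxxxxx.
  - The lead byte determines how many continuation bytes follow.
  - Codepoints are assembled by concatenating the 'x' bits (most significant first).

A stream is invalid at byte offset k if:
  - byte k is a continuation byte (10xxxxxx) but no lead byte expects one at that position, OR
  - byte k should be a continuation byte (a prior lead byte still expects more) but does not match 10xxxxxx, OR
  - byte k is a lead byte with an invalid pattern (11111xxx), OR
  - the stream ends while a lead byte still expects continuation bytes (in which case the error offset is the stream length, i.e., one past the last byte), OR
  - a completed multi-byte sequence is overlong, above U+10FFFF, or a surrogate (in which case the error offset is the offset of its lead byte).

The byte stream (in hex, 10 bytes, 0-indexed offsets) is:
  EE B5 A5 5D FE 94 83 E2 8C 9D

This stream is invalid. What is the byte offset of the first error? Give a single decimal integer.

Answer: 4

Derivation:
Byte[0]=EE: 3-byte lead, need 2 cont bytes. acc=0xE
Byte[1]=B5: continuation. acc=(acc<<6)|0x35=0x3B5
Byte[2]=A5: continuation. acc=(acc<<6)|0x25=0xED65
Completed: cp=U+ED65 (starts at byte 0)
Byte[3]=5D: 1-byte ASCII. cp=U+005D
Byte[4]=FE: INVALID lead byte (not 0xxx/110x/1110/11110)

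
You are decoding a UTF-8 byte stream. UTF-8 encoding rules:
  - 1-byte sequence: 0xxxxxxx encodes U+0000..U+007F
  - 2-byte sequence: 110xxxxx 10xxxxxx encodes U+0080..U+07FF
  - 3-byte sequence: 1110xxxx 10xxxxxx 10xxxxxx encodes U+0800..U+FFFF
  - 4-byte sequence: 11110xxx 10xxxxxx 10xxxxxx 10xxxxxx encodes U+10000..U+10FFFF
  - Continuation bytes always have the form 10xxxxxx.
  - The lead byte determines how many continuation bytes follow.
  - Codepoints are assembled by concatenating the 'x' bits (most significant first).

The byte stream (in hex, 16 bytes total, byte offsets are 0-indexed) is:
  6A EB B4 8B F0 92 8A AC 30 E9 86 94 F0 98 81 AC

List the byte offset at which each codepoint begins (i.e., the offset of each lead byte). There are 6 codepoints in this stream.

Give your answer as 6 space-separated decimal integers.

Answer: 0 1 4 8 9 12

Derivation:
Byte[0]=6A: 1-byte ASCII. cp=U+006A
Byte[1]=EB: 3-byte lead, need 2 cont bytes. acc=0xB
Byte[2]=B4: continuation. acc=(acc<<6)|0x34=0x2F4
Byte[3]=8B: continuation. acc=(acc<<6)|0x0B=0xBD0B
Completed: cp=U+BD0B (starts at byte 1)
Byte[4]=F0: 4-byte lead, need 3 cont bytes. acc=0x0
Byte[5]=92: continuation. acc=(acc<<6)|0x12=0x12
Byte[6]=8A: continuation. acc=(acc<<6)|0x0A=0x48A
Byte[7]=AC: continuation. acc=(acc<<6)|0x2C=0x122AC
Completed: cp=U+122AC (starts at byte 4)
Byte[8]=30: 1-byte ASCII. cp=U+0030
Byte[9]=E9: 3-byte lead, need 2 cont bytes. acc=0x9
Byte[10]=86: continuation. acc=(acc<<6)|0x06=0x246
Byte[11]=94: continuation. acc=(acc<<6)|0x14=0x9194
Completed: cp=U+9194 (starts at byte 9)
Byte[12]=F0: 4-byte lead, need 3 cont bytes. acc=0x0
Byte[13]=98: continuation. acc=(acc<<6)|0x18=0x18
Byte[14]=81: continuation. acc=(acc<<6)|0x01=0x601
Byte[15]=AC: continuation. acc=(acc<<6)|0x2C=0x1806C
Completed: cp=U+1806C (starts at byte 12)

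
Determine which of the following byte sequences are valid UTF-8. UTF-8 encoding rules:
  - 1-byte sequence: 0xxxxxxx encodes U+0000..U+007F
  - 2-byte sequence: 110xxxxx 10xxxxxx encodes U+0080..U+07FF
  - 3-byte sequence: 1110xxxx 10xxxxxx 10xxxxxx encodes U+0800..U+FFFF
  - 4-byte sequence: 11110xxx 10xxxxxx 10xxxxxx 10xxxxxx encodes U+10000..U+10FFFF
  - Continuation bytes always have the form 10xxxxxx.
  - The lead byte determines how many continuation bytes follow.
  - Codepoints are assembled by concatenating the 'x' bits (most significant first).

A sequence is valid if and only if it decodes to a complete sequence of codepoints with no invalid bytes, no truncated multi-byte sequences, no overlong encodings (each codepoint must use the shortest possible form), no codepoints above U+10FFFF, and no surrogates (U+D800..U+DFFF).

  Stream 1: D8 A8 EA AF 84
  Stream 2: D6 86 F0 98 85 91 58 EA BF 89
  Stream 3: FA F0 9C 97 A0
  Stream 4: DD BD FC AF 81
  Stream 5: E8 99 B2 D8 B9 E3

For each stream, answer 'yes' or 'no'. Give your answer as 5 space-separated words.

Answer: yes yes no no no

Derivation:
Stream 1: decodes cleanly. VALID
Stream 2: decodes cleanly. VALID
Stream 3: error at byte offset 0. INVALID
Stream 4: error at byte offset 2. INVALID
Stream 5: error at byte offset 6. INVALID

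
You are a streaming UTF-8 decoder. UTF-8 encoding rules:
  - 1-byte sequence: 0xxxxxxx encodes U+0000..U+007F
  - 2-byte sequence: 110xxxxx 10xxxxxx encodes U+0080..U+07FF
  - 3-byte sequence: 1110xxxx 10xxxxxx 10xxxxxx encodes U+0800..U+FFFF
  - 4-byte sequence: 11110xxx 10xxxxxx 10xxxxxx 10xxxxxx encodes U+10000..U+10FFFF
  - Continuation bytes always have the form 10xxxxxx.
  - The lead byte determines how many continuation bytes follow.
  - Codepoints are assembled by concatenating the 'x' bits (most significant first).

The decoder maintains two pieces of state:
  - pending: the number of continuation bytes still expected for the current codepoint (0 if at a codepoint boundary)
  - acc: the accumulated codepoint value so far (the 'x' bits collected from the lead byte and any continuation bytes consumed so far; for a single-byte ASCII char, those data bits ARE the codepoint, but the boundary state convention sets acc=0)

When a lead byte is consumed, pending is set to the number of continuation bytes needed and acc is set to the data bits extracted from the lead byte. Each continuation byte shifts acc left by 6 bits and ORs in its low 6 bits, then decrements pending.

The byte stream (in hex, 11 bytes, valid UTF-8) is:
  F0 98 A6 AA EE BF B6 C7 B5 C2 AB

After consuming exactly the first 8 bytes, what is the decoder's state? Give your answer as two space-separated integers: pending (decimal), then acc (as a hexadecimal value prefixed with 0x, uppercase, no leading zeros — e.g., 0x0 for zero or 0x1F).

Byte[0]=F0: 4-byte lead. pending=3, acc=0x0
Byte[1]=98: continuation. acc=(acc<<6)|0x18=0x18, pending=2
Byte[2]=A6: continuation. acc=(acc<<6)|0x26=0x626, pending=1
Byte[3]=AA: continuation. acc=(acc<<6)|0x2A=0x189AA, pending=0
Byte[4]=EE: 3-byte lead. pending=2, acc=0xE
Byte[5]=BF: continuation. acc=(acc<<6)|0x3F=0x3BF, pending=1
Byte[6]=B6: continuation. acc=(acc<<6)|0x36=0xEFF6, pending=0
Byte[7]=C7: 2-byte lead. pending=1, acc=0x7

Answer: 1 0x7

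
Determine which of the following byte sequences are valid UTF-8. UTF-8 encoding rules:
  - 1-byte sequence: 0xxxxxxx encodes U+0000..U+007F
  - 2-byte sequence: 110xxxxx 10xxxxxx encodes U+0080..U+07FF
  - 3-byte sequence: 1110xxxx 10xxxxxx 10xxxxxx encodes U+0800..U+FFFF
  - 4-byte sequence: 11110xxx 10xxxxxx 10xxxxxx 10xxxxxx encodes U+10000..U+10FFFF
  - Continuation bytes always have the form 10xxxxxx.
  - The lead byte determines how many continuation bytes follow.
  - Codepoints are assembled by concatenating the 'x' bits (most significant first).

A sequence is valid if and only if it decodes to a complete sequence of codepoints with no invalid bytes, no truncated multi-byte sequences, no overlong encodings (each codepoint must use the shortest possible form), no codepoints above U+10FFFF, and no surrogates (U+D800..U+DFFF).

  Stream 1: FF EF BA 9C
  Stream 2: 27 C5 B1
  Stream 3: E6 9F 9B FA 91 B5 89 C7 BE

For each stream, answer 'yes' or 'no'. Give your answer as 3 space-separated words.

Answer: no yes no

Derivation:
Stream 1: error at byte offset 0. INVALID
Stream 2: decodes cleanly. VALID
Stream 3: error at byte offset 3. INVALID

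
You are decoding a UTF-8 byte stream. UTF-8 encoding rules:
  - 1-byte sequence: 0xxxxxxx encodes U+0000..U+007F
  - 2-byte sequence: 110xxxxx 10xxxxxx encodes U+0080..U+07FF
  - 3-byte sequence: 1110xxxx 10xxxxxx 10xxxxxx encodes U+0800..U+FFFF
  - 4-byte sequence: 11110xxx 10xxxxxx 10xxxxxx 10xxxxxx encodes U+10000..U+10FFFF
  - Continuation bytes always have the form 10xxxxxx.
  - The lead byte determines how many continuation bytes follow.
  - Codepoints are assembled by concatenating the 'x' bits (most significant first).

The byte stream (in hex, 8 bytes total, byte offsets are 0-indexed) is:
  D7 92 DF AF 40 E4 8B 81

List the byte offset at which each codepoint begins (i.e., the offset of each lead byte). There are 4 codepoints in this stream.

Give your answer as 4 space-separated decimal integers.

Byte[0]=D7: 2-byte lead, need 1 cont bytes. acc=0x17
Byte[1]=92: continuation. acc=(acc<<6)|0x12=0x5D2
Completed: cp=U+05D2 (starts at byte 0)
Byte[2]=DF: 2-byte lead, need 1 cont bytes. acc=0x1F
Byte[3]=AF: continuation. acc=(acc<<6)|0x2F=0x7EF
Completed: cp=U+07EF (starts at byte 2)
Byte[4]=40: 1-byte ASCII. cp=U+0040
Byte[5]=E4: 3-byte lead, need 2 cont bytes. acc=0x4
Byte[6]=8B: continuation. acc=(acc<<6)|0x0B=0x10B
Byte[7]=81: continuation. acc=(acc<<6)|0x01=0x42C1
Completed: cp=U+42C1 (starts at byte 5)

Answer: 0 2 4 5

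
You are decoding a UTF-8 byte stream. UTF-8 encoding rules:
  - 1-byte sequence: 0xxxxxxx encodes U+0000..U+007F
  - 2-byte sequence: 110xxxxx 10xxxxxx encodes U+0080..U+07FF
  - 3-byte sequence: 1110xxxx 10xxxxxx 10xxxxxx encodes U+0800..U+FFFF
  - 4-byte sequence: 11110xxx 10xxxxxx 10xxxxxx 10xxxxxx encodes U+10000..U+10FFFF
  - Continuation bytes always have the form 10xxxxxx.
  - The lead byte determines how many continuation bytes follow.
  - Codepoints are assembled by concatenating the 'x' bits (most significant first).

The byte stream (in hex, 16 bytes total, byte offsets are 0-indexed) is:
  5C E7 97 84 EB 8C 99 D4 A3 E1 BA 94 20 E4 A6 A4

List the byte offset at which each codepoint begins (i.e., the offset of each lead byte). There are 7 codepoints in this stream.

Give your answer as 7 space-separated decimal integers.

Byte[0]=5C: 1-byte ASCII. cp=U+005C
Byte[1]=E7: 3-byte lead, need 2 cont bytes. acc=0x7
Byte[2]=97: continuation. acc=(acc<<6)|0x17=0x1D7
Byte[3]=84: continuation. acc=(acc<<6)|0x04=0x75C4
Completed: cp=U+75C4 (starts at byte 1)
Byte[4]=EB: 3-byte lead, need 2 cont bytes. acc=0xB
Byte[5]=8C: continuation. acc=(acc<<6)|0x0C=0x2CC
Byte[6]=99: continuation. acc=(acc<<6)|0x19=0xB319
Completed: cp=U+B319 (starts at byte 4)
Byte[7]=D4: 2-byte lead, need 1 cont bytes. acc=0x14
Byte[8]=A3: continuation. acc=(acc<<6)|0x23=0x523
Completed: cp=U+0523 (starts at byte 7)
Byte[9]=E1: 3-byte lead, need 2 cont bytes. acc=0x1
Byte[10]=BA: continuation. acc=(acc<<6)|0x3A=0x7A
Byte[11]=94: continuation. acc=(acc<<6)|0x14=0x1E94
Completed: cp=U+1E94 (starts at byte 9)
Byte[12]=20: 1-byte ASCII. cp=U+0020
Byte[13]=E4: 3-byte lead, need 2 cont bytes. acc=0x4
Byte[14]=A6: continuation. acc=(acc<<6)|0x26=0x126
Byte[15]=A4: continuation. acc=(acc<<6)|0x24=0x49A4
Completed: cp=U+49A4 (starts at byte 13)

Answer: 0 1 4 7 9 12 13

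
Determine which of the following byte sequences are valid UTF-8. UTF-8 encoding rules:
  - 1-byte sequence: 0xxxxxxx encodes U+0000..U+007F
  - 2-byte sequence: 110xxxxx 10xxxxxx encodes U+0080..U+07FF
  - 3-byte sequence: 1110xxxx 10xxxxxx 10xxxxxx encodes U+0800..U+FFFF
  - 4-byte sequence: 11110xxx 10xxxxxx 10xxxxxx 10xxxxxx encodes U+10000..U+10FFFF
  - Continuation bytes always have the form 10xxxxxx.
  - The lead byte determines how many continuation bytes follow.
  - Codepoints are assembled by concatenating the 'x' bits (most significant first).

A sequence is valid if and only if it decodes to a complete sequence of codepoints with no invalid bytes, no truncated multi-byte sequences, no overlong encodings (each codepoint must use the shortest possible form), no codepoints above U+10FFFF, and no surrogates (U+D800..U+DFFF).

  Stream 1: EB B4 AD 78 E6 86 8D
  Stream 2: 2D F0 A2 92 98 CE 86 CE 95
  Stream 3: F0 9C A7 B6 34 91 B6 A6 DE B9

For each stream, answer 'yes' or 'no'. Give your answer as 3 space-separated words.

Answer: yes yes no

Derivation:
Stream 1: decodes cleanly. VALID
Stream 2: decodes cleanly. VALID
Stream 3: error at byte offset 5. INVALID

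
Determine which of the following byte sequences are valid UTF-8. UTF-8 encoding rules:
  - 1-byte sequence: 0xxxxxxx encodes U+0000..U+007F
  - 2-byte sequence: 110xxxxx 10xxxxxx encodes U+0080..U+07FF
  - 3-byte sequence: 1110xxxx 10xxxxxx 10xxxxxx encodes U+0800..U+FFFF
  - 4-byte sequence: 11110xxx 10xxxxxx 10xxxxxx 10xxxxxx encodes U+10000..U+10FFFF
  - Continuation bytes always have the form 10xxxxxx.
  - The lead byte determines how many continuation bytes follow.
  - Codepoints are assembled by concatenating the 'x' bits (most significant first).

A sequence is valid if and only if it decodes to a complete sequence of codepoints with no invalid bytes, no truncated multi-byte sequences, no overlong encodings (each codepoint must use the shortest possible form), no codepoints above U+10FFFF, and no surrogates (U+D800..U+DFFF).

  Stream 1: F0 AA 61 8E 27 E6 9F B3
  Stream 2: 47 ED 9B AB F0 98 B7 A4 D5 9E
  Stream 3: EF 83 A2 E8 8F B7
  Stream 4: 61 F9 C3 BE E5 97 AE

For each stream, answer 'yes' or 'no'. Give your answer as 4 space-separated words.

Stream 1: error at byte offset 2. INVALID
Stream 2: decodes cleanly. VALID
Stream 3: decodes cleanly. VALID
Stream 4: error at byte offset 1. INVALID

Answer: no yes yes no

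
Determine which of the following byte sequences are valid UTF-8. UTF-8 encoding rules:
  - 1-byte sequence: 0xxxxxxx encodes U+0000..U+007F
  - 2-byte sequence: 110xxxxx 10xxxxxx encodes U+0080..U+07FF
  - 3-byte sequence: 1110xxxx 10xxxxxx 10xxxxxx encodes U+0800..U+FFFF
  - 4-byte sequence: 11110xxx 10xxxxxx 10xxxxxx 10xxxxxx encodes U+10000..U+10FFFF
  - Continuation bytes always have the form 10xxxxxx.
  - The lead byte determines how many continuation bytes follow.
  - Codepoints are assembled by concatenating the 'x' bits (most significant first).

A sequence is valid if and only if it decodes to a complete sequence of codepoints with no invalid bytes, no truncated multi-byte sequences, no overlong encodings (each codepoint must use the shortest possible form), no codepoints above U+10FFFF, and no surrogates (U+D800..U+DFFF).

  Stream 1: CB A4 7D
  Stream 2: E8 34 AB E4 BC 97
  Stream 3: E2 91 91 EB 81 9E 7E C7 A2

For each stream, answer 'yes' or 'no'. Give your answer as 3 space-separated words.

Stream 1: decodes cleanly. VALID
Stream 2: error at byte offset 1. INVALID
Stream 3: decodes cleanly. VALID

Answer: yes no yes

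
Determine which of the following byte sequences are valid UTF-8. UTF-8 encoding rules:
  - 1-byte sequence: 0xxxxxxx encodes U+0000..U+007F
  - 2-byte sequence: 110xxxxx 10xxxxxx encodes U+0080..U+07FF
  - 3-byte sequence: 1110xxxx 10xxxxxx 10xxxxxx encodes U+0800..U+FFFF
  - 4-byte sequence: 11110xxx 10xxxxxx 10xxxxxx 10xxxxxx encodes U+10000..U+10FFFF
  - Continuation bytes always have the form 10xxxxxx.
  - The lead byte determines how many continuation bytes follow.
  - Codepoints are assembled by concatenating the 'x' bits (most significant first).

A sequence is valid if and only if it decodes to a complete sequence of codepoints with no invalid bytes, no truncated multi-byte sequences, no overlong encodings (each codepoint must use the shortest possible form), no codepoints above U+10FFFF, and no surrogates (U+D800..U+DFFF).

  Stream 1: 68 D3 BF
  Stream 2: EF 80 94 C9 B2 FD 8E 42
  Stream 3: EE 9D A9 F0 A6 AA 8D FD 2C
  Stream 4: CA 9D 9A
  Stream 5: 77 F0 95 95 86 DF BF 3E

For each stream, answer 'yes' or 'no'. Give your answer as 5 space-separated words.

Stream 1: decodes cleanly. VALID
Stream 2: error at byte offset 5. INVALID
Stream 3: error at byte offset 7. INVALID
Stream 4: error at byte offset 2. INVALID
Stream 5: decodes cleanly. VALID

Answer: yes no no no yes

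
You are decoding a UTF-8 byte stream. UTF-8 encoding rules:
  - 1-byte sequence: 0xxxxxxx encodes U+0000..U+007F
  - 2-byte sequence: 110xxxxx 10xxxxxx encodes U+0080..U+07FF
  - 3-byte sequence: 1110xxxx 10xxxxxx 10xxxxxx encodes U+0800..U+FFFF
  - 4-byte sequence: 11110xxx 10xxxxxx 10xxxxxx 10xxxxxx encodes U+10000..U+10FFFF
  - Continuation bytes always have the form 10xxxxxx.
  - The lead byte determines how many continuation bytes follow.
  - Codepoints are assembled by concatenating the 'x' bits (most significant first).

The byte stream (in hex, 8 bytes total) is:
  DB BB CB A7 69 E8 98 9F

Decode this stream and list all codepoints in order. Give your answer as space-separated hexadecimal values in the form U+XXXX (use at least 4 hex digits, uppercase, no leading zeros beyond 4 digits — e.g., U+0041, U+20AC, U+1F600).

Byte[0]=DB: 2-byte lead, need 1 cont bytes. acc=0x1B
Byte[1]=BB: continuation. acc=(acc<<6)|0x3B=0x6FB
Completed: cp=U+06FB (starts at byte 0)
Byte[2]=CB: 2-byte lead, need 1 cont bytes. acc=0xB
Byte[3]=A7: continuation. acc=(acc<<6)|0x27=0x2E7
Completed: cp=U+02E7 (starts at byte 2)
Byte[4]=69: 1-byte ASCII. cp=U+0069
Byte[5]=E8: 3-byte lead, need 2 cont bytes. acc=0x8
Byte[6]=98: continuation. acc=(acc<<6)|0x18=0x218
Byte[7]=9F: continuation. acc=(acc<<6)|0x1F=0x861F
Completed: cp=U+861F (starts at byte 5)

Answer: U+06FB U+02E7 U+0069 U+861F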